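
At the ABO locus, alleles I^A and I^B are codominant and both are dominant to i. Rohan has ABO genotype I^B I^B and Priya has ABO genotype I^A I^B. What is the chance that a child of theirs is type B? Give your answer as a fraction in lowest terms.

ABO cross I^B I^B × I^A I^B → offspring phenotypes: 1/2 B, 1/2 AB.
So P(type B) = 1/2.

1/2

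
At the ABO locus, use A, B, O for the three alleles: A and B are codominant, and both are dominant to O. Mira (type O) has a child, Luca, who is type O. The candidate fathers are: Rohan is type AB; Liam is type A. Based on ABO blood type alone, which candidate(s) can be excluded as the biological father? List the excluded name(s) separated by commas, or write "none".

Rohan

A candidate is excluded only if no genotype consistent with his phenotype could produce a type O child with a type O mother.
Rohan (type AB): no genotype consistent with that phenotype can produce a type-O child with a type-O mother.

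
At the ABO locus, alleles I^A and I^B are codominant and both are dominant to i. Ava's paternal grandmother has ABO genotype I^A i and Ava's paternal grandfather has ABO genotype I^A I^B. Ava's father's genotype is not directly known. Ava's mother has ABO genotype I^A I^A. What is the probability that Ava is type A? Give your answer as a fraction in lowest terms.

3/4

Ava's father's ABO genotype from I^A i × I^A I^B: 1/4 I^A I^A, 1/4 I^A I^B, 1/4 I^A i, 1/4 I^B i.
Crossing each possibility with the mother I^A I^A and summing P(type A): 1/4·1 + 1/4·1/2 + 1/4·1 + 1/4·1/2 = 3/4.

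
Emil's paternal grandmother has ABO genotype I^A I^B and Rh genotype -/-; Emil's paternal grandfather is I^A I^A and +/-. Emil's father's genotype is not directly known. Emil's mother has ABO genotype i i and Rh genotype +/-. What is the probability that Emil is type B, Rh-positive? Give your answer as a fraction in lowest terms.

5/32

Emil's father's ABO genotype from I^A I^B × I^A I^A: 1/2 I^A I^A, 1/2 I^A I^B.
Crossing each possibility with the mother i i and summing P(type B): 1/2·0 + 1/2·1/2 = 1/4.
Similarly for Rh via the father's Rh distribution: P(Rh+) = 5/8.
Independent loci: 1/4 × 5/8 = 5/32.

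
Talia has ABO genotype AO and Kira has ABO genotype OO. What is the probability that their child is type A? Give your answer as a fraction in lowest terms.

1/2

ABO cross AO × OO → offspring phenotypes: 1/2 O, 1/2 A.
So P(type A) = 1/2.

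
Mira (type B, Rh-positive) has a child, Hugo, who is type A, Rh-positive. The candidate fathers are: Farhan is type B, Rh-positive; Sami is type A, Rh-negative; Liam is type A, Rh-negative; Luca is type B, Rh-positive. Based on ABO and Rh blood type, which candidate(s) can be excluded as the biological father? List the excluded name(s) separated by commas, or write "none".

Farhan, Luca

A candidate is excluded only if no genotype consistent with his phenotype could produce a type A, Rh-positive child with a type B, Rh-positive mother.
Farhan (type B, Rh+): no genotype consistent with that phenotype can produce a type-A Rh+ child with a type-B mother.
Luca (type B, Rh+): no genotype consistent with that phenotype can produce a type-A Rh+ child with a type-B mother.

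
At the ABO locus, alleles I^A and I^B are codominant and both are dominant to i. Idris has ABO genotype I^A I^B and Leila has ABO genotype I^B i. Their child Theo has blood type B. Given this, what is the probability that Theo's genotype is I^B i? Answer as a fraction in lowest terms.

1/2

Cross I^A I^B × I^B i → 1/4 I^A I^B, 1/4 I^A i, 1/4 I^B I^B, 1/4 I^B i.
Type-B genotypes among offspring: I^B I^B (1/4), I^B i (1/4); total 1/2.
P(I^B i | type B) = (1/4) / (1/2) = 1/2.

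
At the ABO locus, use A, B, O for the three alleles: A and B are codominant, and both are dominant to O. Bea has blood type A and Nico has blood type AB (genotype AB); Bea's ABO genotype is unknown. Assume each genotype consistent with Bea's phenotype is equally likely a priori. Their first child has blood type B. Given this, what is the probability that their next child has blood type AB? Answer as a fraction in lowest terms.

Possible genotypes: Bea ∈ {AA, AO}; Nico ∈ {AB}.
Weight each parental genotype pair by prior × P(type-B child):
  AO × AB: posterior weight 1; P(next child type AB) = 1/4.
Weighted sum = 1/4.

1/4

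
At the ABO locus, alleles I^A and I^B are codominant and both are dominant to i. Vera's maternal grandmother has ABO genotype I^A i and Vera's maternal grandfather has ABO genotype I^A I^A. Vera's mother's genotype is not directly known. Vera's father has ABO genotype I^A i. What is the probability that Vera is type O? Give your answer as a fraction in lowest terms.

Vera's mother's ABO genotype from I^A i × I^A I^A: 1/2 I^A I^A, 1/2 I^A i.
Crossing each possibility with the father I^A i and summing P(type O): 1/2·0 + 1/2·1/4 = 1/8.

1/8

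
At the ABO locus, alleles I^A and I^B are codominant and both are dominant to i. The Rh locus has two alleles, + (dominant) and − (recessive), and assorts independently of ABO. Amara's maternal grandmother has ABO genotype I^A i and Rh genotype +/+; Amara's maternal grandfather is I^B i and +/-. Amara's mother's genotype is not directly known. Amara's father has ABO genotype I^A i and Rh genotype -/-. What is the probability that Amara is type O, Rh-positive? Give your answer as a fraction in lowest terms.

Amara's mother's ABO genotype from I^A i × I^B i: 1/4 I^A I^B, 1/4 I^A i, 1/4 I^B i, 1/4 i i.
Crossing each possibility with the father I^A i and summing P(type O): 1/4·0 + 1/4·1/4 + 1/4·1/4 + 1/4·1/2 = 1/4.
Similarly for Rh via the mother's Rh distribution: P(Rh+) = 3/4.
Independent loci: 1/4 × 3/4 = 3/16.

3/16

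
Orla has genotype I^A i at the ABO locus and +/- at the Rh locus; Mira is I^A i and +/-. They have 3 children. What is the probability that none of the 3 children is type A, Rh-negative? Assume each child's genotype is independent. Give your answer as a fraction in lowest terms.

ABO cross I^A i × I^A i → 1/4 O, 3/4 A.
Rh cross +/- × +/- → 3/4 Rh+, 1/4 Rh-; so P(type A, Rh-negative) = 3/4 × 1/4 = 3/16 per child.
P(not type A, Rh-negative) = 13/16 for one child; (13/16)^3 = 2197/4096.

2197/4096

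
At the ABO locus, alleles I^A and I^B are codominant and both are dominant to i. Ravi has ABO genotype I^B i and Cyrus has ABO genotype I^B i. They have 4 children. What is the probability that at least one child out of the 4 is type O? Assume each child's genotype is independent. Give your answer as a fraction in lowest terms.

ABO cross I^B i × I^B i → 1/4 O, 3/4 B.
So P(type O) = 1/4 per child.
P(none) = (3/4)^4 = 81/256; P(at least one) = 1 − 81/256 = 175/256.

175/256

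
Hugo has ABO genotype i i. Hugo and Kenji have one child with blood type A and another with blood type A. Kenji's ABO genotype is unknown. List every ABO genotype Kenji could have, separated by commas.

I^A I^A, I^A I^B, I^A i

For each candidate genotype of Kenji, check whether crossing it with i i can produce every observed child phenotype.
  I^A I^A → possible child types {A} ✓
  I^A I^B → possible child types {A, B} ✓
  I^A i → possible child types {O, A} ✓
  I^B I^B → possible child types {B} ✗
  I^B i → possible child types {O, B} ✗
  i i → possible child types {O} ✗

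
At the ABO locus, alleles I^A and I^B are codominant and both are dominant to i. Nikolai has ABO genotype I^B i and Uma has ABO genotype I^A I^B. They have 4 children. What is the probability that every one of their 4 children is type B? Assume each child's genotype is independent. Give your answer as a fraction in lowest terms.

1/16

ABO cross I^B i × I^A I^B → 1/4 A, 1/2 B, 1/4 AB.
So P(type B) = 1/2 per child.
All 4 independent: (1/2)^4 = 1/16.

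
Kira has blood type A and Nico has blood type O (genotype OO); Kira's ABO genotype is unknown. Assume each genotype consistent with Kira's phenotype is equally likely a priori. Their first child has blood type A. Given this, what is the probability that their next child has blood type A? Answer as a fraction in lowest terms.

5/6

Possible genotypes: Kira ∈ {AA, AO}; Nico ∈ {OO}.
Weight each parental genotype pair by prior × P(type-A child):
  AA × OO: posterior weight 2/3; P(next child type A) = 1.
  AO × OO: posterior weight 1/3; P(next child type A) = 1/2.
Weighted sum = 5/6.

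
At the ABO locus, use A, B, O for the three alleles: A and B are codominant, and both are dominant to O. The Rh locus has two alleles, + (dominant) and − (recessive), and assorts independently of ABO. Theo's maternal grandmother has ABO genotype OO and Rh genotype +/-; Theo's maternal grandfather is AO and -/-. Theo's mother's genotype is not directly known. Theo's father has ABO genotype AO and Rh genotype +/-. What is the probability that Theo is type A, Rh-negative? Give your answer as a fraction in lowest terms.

Theo's mother's ABO genotype from OO × AO: 1/2 AO, 1/2 OO.
Crossing each possibility with the father AO and summing P(type A): 1/2·3/4 + 1/2·1/2 = 5/8.
Similarly for Rh via the mother's Rh distribution: P(Rh-) = 3/8.
Independent loci: 5/8 × 3/8 = 15/64.

15/64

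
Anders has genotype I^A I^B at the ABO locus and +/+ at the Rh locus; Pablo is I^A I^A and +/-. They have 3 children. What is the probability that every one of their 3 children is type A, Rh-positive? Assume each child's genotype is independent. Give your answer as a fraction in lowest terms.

ABO cross I^A I^B × I^A I^A → 1/2 A, 1/2 AB.
Rh cross +/+ × +/- → 1 Rh+; so P(type A, Rh-positive) = 1/2 × 1 = 1/2 per child.
All 3 independent: (1/2)^3 = 1/8.

1/8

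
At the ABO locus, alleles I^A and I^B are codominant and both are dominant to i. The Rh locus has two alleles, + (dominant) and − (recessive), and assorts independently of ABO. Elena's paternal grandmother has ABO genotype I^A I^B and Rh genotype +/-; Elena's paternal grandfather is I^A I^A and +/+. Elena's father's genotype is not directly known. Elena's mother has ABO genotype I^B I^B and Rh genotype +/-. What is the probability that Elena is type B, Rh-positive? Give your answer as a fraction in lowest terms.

7/32

Elena's father's ABO genotype from I^A I^B × I^A I^A: 1/2 I^A I^A, 1/2 I^A I^B.
Crossing each possibility with the mother I^B I^B and summing P(type B): 1/2·0 + 1/2·1/2 = 1/4.
Similarly for Rh via the father's Rh distribution: P(Rh+) = 7/8.
Independent loci: 1/4 × 7/8 = 7/32.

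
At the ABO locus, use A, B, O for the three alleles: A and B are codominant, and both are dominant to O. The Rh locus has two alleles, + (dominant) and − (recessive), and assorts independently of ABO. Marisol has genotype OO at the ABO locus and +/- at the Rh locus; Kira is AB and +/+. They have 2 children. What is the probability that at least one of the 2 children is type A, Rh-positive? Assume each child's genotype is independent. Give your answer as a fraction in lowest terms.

3/4

ABO cross OO × AB → 1/2 A, 1/2 B.
Rh cross +/- × +/+ → 1 Rh+; so P(type A, Rh-positive) = 1/2 × 1 = 1/2 per child.
P(none) = (1/2)^2 = 1/4; P(at least one) = 1 − 1/4 = 3/4.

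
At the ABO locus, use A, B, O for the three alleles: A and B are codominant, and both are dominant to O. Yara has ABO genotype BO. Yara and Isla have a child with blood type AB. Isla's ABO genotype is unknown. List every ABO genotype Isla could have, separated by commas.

For each candidate genotype of Isla, check whether crossing it with BO can produce every observed child phenotype.
  AA → possible child types {A, AB} ✓
  AB → possible child types {A, B, AB} ✓
  AO → possible child types {O, A, B, AB} ✓
  BB → possible child types {B} ✗
  BO → possible child types {O, B} ✗
  OO → possible child types {O, B} ✗

AA, AB, AO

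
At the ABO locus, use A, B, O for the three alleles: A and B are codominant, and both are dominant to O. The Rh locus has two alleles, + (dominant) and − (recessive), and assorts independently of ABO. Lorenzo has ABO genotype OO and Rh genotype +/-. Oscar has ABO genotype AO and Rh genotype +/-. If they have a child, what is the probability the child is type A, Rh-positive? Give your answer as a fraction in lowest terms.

3/8

ABO cross OO × AO → offspring phenotypes: 1/2 O, 1/2 A.
Rh cross +/- × +/- → 3/4 Rh+, 1/4 Rh-.
Independent loci: P(type A, Rh-positive) = 1/2 × 3/4 = 3/8.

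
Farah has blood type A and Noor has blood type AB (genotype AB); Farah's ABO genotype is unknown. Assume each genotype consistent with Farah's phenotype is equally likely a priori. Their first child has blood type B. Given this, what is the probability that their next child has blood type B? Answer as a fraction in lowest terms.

1/4

Possible genotypes: Farah ∈ {AA, AO}; Noor ∈ {AB}.
Weight each parental genotype pair by prior × P(type-B child):
  AO × AB: posterior weight 1; P(next child type B) = 1/4.
Weighted sum = 1/4.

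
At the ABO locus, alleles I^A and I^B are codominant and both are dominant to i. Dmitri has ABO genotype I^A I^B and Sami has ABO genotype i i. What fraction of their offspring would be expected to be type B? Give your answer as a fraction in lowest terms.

ABO cross I^A I^B × i i → offspring phenotypes: 1/2 A, 1/2 B.
So P(type B) = 1/2.

1/2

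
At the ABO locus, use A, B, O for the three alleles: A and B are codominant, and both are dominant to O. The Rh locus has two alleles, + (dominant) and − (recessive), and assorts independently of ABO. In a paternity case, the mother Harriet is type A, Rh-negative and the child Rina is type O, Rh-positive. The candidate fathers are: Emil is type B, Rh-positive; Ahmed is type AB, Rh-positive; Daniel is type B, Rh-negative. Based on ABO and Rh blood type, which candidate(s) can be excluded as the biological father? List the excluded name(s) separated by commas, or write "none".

Ahmed, Daniel

A candidate is excluded only if no genotype consistent with his phenotype could produce a type O, Rh-positive child with a type A, Rh-negative mother.
Ahmed (type AB, Rh+): no genotype consistent with that phenotype can produce a type-O Rh+ child with a type-A mother.
Daniel (type B, Rh-): no genotype consistent with that phenotype can produce a type-O Rh+ child with a type-A mother.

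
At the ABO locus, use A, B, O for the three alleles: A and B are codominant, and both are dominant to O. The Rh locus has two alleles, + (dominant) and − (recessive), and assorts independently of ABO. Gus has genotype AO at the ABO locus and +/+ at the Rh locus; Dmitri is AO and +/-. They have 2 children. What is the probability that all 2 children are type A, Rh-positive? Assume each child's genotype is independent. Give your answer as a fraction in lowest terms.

ABO cross AO × AO → 1/4 O, 3/4 A.
Rh cross +/+ × +/- → 1 Rh+; so P(type A, Rh-positive) = 3/4 × 1 = 3/4 per child.
All 2 independent: (3/4)^2 = 9/16.

9/16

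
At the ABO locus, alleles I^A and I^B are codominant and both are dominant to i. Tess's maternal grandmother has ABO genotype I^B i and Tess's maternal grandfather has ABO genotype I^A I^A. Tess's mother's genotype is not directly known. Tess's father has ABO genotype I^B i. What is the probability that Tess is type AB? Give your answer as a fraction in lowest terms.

1/4

Tess's mother's ABO genotype from I^B i × I^A I^A: 1/2 I^A I^B, 1/2 I^A i.
Crossing each possibility with the father I^B i and summing P(type AB): 1/2·1/4 + 1/2·1/4 = 1/4.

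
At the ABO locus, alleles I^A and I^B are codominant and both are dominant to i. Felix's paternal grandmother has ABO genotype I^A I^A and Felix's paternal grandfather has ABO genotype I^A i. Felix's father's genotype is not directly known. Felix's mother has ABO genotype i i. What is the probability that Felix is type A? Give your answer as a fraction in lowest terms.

3/4

Felix's father's ABO genotype from I^A I^A × I^A i: 1/2 I^A I^A, 1/2 I^A i.
Crossing each possibility with the mother i i and summing P(type A): 1/2·1 + 1/2·1/2 = 3/4.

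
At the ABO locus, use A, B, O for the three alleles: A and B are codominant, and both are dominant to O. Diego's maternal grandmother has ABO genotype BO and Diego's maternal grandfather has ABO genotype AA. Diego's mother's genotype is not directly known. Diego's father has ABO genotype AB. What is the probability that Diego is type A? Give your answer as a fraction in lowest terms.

3/8

Diego's mother's ABO genotype from BO × AA: 1/2 AB, 1/2 AO.
Crossing each possibility with the father AB and summing P(type A): 1/2·1/4 + 1/2·1/2 = 3/8.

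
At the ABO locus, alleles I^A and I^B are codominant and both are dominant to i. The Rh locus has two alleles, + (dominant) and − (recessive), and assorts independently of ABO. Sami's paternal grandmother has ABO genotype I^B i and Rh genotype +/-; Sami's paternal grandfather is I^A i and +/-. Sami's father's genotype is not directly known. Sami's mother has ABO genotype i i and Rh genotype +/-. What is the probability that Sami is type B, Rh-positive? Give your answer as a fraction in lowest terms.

Sami's father's ABO genotype from I^B i × I^A i: 1/4 I^A I^B, 1/4 I^A i, 1/4 I^B i, 1/4 i i.
Crossing each possibility with the mother i i and summing P(type B): 1/4·1/2 + 1/4·0 + 1/4·1/2 + 1/4·0 = 1/4.
Similarly for Rh via the father's Rh distribution: P(Rh+) = 3/4.
Independent loci: 1/4 × 3/4 = 3/16.

3/16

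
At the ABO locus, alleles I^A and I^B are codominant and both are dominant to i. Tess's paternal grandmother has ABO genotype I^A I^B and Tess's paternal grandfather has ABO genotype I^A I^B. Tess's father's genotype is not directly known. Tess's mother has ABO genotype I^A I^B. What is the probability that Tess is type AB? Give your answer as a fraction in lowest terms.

Tess's father's ABO genotype from I^A I^B × I^A I^B: 1/4 I^A I^A, 1/2 I^A I^B, 1/4 I^B I^B.
Crossing each possibility with the mother I^A I^B and summing P(type AB): 1/4·1/2 + 1/2·1/2 + 1/4·1/2 = 1/2.

1/2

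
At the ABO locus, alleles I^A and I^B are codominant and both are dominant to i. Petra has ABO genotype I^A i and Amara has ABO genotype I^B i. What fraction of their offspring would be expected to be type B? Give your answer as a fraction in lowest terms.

ABO cross I^A i × I^B i → offspring phenotypes: 1/4 O, 1/4 A, 1/4 B, 1/4 AB.
So P(type B) = 1/4.

1/4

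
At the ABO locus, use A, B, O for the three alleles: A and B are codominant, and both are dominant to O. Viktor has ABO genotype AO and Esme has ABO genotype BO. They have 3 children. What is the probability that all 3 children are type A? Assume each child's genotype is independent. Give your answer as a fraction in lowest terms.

1/64

ABO cross AO × BO → 1/4 O, 1/4 A, 1/4 B, 1/4 AB.
So P(type A) = 1/4 per child.
All 3 independent: (1/4)^3 = 1/64.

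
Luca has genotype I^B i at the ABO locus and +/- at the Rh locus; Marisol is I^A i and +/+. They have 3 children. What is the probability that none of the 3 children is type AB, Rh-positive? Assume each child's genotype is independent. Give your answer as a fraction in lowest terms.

27/64

ABO cross I^B i × I^A i → 1/4 O, 1/4 A, 1/4 B, 1/4 AB.
Rh cross +/- × +/+ → 1 Rh+; so P(type AB, Rh-positive) = 1/4 × 1 = 1/4 per child.
P(not type AB, Rh-positive) = 3/4 for one child; (3/4)^3 = 27/64.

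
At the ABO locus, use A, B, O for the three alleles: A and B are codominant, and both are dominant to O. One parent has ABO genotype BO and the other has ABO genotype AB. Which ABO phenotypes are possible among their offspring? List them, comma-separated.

A, B, AB

Gametes from BO × AB give offspring ABO genotypes AB, AO, BB, BO, i.e. phenotypes A, B, AB.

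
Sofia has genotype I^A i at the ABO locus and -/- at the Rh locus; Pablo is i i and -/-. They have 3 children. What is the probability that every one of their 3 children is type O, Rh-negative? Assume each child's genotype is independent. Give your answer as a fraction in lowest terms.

ABO cross I^A i × i i → 1/2 O, 1/2 A.
Rh cross -/- × -/- → 1 Rh-; so P(type O, Rh-negative) = 1/2 × 1 = 1/2 per child.
All 3 independent: (1/2)^3 = 1/8.

1/8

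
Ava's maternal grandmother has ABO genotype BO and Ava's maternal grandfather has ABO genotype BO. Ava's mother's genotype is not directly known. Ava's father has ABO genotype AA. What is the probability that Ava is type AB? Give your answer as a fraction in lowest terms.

1/2

Ava's mother's ABO genotype from BO × BO: 1/4 BB, 1/2 BO, 1/4 OO.
Crossing each possibility with the father AA and summing P(type AB): 1/4·1 + 1/2·1/2 + 1/4·0 = 1/2.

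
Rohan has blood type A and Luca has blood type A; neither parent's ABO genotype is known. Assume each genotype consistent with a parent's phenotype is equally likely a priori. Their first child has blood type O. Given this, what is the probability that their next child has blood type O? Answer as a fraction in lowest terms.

1/4

Possible genotypes: Rohan ∈ {AA, AO}; Luca ∈ {AA, AO}.
Weight each parental genotype pair by prior × P(type-O child):
  AO × AO: posterior weight 1; P(next child type O) = 1/4.
Weighted sum = 1/4.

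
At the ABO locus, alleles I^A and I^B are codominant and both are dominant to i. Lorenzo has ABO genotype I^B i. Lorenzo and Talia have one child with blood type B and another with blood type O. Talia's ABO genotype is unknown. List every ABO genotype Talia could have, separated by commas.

I^A i, I^B i, i i

For each candidate genotype of Talia, check whether crossing it with I^B i can produce every observed child phenotype.
  I^A I^A → possible child types {A, AB} ✗
  I^A I^B → possible child types {A, B, AB} ✗
  I^A i → possible child types {O, A, B, AB} ✓
  I^B I^B → possible child types {B} ✗
  I^B i → possible child types {O, B} ✓
  i i → possible child types {O, B} ✓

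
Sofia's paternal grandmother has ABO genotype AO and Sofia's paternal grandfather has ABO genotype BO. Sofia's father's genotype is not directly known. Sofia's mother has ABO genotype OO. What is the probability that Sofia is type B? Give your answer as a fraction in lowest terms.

Sofia's father's ABO genotype from AO × BO: 1/4 AB, 1/4 AO, 1/4 BO, 1/4 OO.
Crossing each possibility with the mother OO and summing P(type B): 1/4·1/2 + 1/4·0 + 1/4·1/2 + 1/4·0 = 1/4.

1/4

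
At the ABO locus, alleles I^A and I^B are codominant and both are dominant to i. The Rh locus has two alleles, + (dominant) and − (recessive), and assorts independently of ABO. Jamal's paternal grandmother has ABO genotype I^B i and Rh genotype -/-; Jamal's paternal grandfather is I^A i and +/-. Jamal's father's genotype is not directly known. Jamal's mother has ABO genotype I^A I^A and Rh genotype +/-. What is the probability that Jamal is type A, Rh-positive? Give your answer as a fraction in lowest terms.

15/32

Jamal's father's ABO genotype from I^B i × I^A i: 1/4 I^A I^B, 1/4 I^A i, 1/4 I^B i, 1/4 i i.
Crossing each possibility with the mother I^A I^A and summing P(type A): 1/4·1/2 + 1/4·1 + 1/4·1/2 + 1/4·1 = 3/4.
Similarly for Rh via the father's Rh distribution: P(Rh+) = 5/8.
Independent loci: 3/4 × 5/8 = 15/32.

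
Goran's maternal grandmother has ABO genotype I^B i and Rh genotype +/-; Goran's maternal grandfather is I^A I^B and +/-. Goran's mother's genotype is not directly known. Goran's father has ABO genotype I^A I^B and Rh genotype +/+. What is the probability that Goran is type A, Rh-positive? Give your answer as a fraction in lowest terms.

Goran's mother's ABO genotype from I^B i × I^A I^B: 1/4 I^A I^B, 1/4 I^A i, 1/4 I^B I^B, 1/4 I^B i.
Crossing each possibility with the father I^A I^B and summing P(type A): 1/4·1/4 + 1/4·1/2 + 1/4·0 + 1/4·1/4 = 1/4.
Similarly for Rh via the mother's Rh distribution: P(Rh+) = 1.
Independent loci: 1/4 × 1 = 1/4.

1/4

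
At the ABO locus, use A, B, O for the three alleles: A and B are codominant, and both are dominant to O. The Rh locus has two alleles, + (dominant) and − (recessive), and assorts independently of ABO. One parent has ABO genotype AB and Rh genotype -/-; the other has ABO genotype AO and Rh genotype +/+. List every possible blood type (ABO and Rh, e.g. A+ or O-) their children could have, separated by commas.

Gametes from AB × AO give offspring ABO genotypes AA, AB, AO, BO, i.e. phenotypes A, B, AB.
Rh cross -/- × +/+ → phenotypes Rh+.
Combining independently: A+, B+, AB+.

A+, B+, AB+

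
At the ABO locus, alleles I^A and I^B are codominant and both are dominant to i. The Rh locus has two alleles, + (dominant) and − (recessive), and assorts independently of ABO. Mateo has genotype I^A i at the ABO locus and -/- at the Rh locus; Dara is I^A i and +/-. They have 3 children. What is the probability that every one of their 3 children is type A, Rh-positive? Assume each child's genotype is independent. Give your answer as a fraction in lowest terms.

27/512

ABO cross I^A i × I^A i → 1/4 O, 3/4 A.
Rh cross -/- × +/- → 1/2 Rh+, 1/2 Rh-; so P(type A, Rh-positive) = 3/4 × 1/2 = 3/8 per child.
All 3 independent: (3/8)^3 = 27/512.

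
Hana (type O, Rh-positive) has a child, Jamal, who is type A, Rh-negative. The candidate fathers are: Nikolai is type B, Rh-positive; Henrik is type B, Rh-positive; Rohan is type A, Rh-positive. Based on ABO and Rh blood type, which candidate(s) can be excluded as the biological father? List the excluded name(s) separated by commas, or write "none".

A candidate is excluded only if no genotype consistent with his phenotype could produce a type A, Rh-negative child with a type O, Rh-positive mother.
Nikolai (type B, Rh+): no genotype consistent with that phenotype can produce a type-A Rh- child with a type-O mother.
Henrik (type B, Rh+): no genotype consistent with that phenotype can produce a type-A Rh- child with a type-O mother.

Nikolai, Henrik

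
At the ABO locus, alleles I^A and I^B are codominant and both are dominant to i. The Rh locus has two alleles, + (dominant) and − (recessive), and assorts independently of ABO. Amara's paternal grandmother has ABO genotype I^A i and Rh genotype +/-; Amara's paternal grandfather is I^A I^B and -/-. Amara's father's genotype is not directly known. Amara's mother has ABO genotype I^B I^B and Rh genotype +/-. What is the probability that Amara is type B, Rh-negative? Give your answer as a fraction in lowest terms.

3/16

Amara's father's ABO genotype from I^A i × I^A I^B: 1/4 I^A I^A, 1/4 I^A I^B, 1/4 I^A i, 1/4 I^B i.
Crossing each possibility with the mother I^B I^B and summing P(type B): 1/4·0 + 1/4·1/2 + 1/4·1/2 + 1/4·1 = 1/2.
Similarly for Rh via the father's Rh distribution: P(Rh-) = 3/8.
Independent loci: 1/2 × 3/8 = 3/16.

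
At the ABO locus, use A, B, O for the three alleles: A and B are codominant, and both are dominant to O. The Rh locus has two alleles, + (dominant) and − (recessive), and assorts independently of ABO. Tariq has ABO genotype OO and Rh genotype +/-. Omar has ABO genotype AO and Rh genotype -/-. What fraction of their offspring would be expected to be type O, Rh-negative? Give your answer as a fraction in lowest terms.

1/4

ABO cross OO × AO → offspring phenotypes: 1/2 O, 1/2 A.
Rh cross +/- × -/- → 1/2 Rh+, 1/2 Rh-.
Independent loci: P(type O, Rh-negative) = 1/2 × 1/2 = 1/4.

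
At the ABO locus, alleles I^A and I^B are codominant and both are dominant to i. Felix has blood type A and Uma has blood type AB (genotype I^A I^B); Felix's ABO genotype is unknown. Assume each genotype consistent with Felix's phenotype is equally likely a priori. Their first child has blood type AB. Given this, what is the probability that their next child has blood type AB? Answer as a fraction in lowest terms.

Possible genotypes: Felix ∈ {I^A I^A, I^A i}; Uma ∈ {I^A I^B}.
Weight each parental genotype pair by prior × P(type-AB child):
  I^A I^A × I^A I^B: posterior weight 2/3; P(next child type AB) = 1/2.
  I^A i × I^A I^B: posterior weight 1/3; P(next child type AB) = 1/4.
Weighted sum = 5/12.

5/12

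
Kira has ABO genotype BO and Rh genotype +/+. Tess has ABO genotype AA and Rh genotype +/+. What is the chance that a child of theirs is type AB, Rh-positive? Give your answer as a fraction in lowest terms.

1/2

ABO cross BO × AA → offspring phenotypes: 1/2 A, 1/2 AB.
Rh cross +/+ × +/+ → 1 Rh+.
Independent loci: P(type AB, Rh-positive) = 1/2 × 1 = 1/2.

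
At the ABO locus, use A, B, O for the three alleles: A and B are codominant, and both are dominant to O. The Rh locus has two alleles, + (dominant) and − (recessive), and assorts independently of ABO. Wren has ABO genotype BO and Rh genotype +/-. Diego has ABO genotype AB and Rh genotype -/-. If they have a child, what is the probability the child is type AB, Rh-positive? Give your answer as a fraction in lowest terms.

ABO cross BO × AB → offspring phenotypes: 1/4 A, 1/2 B, 1/4 AB.
Rh cross +/- × -/- → 1/2 Rh+, 1/2 Rh-.
Independent loci: P(type AB, Rh-positive) = 1/4 × 1/2 = 1/8.

1/8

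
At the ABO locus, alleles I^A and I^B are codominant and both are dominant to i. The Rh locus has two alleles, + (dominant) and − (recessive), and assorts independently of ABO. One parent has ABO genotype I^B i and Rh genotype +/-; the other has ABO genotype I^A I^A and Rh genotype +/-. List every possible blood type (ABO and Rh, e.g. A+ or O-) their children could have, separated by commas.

A+, A-, AB+, AB-

Gametes from I^B i × I^A I^A give offspring ABO genotypes I^A I^B, I^A i, i.e. phenotypes A, AB.
Rh cross +/- × +/- → phenotypes Rh+, Rh-.
Combining independently: A+, A-, AB+, AB-.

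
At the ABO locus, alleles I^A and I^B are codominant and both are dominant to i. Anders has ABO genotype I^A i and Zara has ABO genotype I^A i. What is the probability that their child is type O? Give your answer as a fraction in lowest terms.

1/4

ABO cross I^A i × I^A i → offspring phenotypes: 1/4 O, 3/4 A.
So P(type O) = 1/4.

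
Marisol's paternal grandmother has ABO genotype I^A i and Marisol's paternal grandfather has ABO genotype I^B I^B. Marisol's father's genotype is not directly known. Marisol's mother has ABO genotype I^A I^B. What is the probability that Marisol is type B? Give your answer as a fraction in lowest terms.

Marisol's father's ABO genotype from I^A i × I^B I^B: 1/2 I^A I^B, 1/2 I^B i.
Crossing each possibility with the mother I^A I^B and summing P(type B): 1/2·1/4 + 1/2·1/2 = 3/8.

3/8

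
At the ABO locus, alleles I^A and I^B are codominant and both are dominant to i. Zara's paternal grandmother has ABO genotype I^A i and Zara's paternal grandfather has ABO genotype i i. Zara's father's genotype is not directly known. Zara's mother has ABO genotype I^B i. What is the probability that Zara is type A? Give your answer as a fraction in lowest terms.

Zara's father's ABO genotype from I^A i × i i: 1/2 I^A i, 1/2 i i.
Crossing each possibility with the mother I^B i and summing P(type A): 1/2·1/4 + 1/2·0 = 1/8.

1/8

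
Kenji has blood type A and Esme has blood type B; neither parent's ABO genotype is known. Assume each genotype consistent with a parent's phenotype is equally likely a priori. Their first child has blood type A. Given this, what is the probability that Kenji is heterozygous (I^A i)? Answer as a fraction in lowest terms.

1/3

Possible genotypes: Kenji ∈ {I^A I^A, I^A i}; Esme ∈ {I^B I^B, I^B i}.
Weight each parental genotype pair by prior × P(type-A child):
  I^A I^A × I^B i: posterior weight 2/3.
  I^A i × I^B i: posterior weight 1/3.
Sum the posterior weight over pairs where Kenji is I^A i: 1/3.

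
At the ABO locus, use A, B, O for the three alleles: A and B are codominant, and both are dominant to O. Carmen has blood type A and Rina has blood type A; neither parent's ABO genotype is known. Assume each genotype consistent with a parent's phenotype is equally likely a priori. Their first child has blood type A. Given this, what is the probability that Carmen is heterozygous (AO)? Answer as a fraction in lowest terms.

Possible genotypes: Carmen ∈ {AA, AO}; Rina ∈ {AA, AO}.
Weight each parental genotype pair by prior × P(type-A child):
  AA × AA: posterior weight 4/15.
  AA × AO: posterior weight 4/15.
  AO × AA: posterior weight 4/15.
  AO × AO: posterior weight 1/5.
Sum the posterior weight over pairs where Carmen is AO: 7/15.

7/15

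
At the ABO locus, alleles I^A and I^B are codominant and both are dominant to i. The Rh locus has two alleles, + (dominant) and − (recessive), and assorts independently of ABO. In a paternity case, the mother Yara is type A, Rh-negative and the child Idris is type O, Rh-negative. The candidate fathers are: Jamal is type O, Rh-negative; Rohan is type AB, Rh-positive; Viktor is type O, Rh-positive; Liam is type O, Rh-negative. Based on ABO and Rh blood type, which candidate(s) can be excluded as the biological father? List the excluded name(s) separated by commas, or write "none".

Rohan

A candidate is excluded only if no genotype consistent with his phenotype could produce a type O, Rh-negative child with a type A, Rh-negative mother.
Rohan (type AB, Rh+): no genotype consistent with that phenotype can produce a type-O Rh- child with a type-A mother.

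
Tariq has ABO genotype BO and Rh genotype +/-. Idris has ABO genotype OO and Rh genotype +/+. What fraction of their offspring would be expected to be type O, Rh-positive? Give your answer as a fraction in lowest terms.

ABO cross BO × OO → offspring phenotypes: 1/2 O, 1/2 B.
Rh cross +/- × +/+ → 1 Rh+.
Independent loci: P(type O, Rh-positive) = 1/2 × 1 = 1/2.

1/2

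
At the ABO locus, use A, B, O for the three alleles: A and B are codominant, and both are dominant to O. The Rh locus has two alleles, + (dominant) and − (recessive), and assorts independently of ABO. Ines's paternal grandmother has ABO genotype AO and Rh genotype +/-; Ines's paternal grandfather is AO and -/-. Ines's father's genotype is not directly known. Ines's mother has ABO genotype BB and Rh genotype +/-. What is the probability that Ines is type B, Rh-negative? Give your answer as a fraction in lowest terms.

3/16

Ines's father's ABO genotype from AO × AO: 1/4 AA, 1/2 AO, 1/4 OO.
Crossing each possibility with the mother BB and summing P(type B): 1/4·0 + 1/2·1/2 + 1/4·1 = 1/2.
Similarly for Rh via the father's Rh distribution: P(Rh-) = 3/8.
Independent loci: 1/2 × 3/8 = 3/16.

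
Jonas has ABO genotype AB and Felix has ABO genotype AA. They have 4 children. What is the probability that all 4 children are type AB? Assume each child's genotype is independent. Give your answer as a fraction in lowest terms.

ABO cross AB × AA → 1/2 A, 1/2 AB.
So P(type AB) = 1/2 per child.
All 4 independent: (1/2)^4 = 1/16.

1/16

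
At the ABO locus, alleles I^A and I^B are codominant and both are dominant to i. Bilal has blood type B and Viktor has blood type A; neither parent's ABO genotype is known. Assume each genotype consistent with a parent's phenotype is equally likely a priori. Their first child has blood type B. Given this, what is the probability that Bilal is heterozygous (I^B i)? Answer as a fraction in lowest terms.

Possible genotypes: Bilal ∈ {I^B I^B, I^B i}; Viktor ∈ {I^A I^A, I^A i}.
Weight each parental genotype pair by prior × P(type-B child):
  I^B I^B × I^A i: posterior weight 2/3.
  I^B i × I^A i: posterior weight 1/3.
Sum the posterior weight over pairs where Bilal is I^B i: 1/3.

1/3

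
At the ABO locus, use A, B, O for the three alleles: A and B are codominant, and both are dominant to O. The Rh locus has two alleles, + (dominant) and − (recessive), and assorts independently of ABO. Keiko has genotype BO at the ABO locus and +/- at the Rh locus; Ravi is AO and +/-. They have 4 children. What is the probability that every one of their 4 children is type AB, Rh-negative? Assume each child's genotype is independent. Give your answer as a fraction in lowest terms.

1/65536

ABO cross BO × AO → 1/4 O, 1/4 A, 1/4 B, 1/4 AB.
Rh cross +/- × +/- → 3/4 Rh+, 1/4 Rh-; so P(type AB, Rh-negative) = 1/4 × 1/4 = 1/16 per child.
All 4 independent: (1/16)^4 = 1/65536.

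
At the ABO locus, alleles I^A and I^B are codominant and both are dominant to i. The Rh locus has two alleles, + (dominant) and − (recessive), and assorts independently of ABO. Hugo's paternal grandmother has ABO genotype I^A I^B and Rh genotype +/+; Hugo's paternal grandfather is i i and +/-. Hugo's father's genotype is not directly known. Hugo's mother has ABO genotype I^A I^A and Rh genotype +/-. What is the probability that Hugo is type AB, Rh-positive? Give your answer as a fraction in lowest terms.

Hugo's father's ABO genotype from I^A I^B × i i: 1/2 I^A i, 1/2 I^B i.
Crossing each possibility with the mother I^A I^A and summing P(type AB): 1/2·0 + 1/2·1/2 = 1/4.
Similarly for Rh via the father's Rh distribution: P(Rh+) = 7/8.
Independent loci: 1/4 × 7/8 = 7/32.

7/32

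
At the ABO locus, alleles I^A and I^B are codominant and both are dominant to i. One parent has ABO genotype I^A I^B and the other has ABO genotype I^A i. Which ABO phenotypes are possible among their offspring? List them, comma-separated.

Gametes from I^A I^B × I^A i give offspring ABO genotypes I^A I^A, I^A I^B, I^A i, I^B i, i.e. phenotypes A, B, AB.

A, B, AB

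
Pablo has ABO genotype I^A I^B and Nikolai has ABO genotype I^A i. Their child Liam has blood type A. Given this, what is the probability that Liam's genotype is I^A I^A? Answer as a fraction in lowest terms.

1/2

Cross I^A I^B × I^A i → 1/4 I^A I^A, 1/4 I^A I^B, 1/4 I^A i, 1/4 I^B i.
Type-A genotypes among offspring: I^A I^A (1/4), I^A i (1/4); total 1/2.
P(I^A I^A | type A) = (1/4) / (1/2) = 1/2.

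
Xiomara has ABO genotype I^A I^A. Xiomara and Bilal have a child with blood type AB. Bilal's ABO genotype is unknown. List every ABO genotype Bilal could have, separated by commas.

For each candidate genotype of Bilal, check whether crossing it with I^A I^A can produce every observed child phenotype.
  I^A I^A → possible child types {A} ✗
  I^A I^B → possible child types {A, AB} ✓
  I^A i → possible child types {A} ✗
  I^B I^B → possible child types {AB} ✓
  I^B i → possible child types {A, AB} ✓
  i i → possible child types {A} ✗

I^A I^B, I^B I^B, I^B i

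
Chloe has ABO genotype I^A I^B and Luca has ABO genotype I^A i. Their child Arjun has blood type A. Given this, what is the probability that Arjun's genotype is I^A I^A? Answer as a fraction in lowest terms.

1/2

Cross I^A I^B × I^A i → 1/4 I^A I^A, 1/4 I^A I^B, 1/4 I^A i, 1/4 I^B i.
Type-A genotypes among offspring: I^A I^A (1/4), I^A i (1/4); total 1/2.
P(I^A I^A | type A) = (1/4) / (1/2) = 1/2.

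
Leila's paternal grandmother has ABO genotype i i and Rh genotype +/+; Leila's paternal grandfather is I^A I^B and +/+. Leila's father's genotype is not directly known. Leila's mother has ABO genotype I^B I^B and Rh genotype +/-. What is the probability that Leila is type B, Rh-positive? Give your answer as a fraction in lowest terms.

3/4

Leila's father's ABO genotype from i i × I^A I^B: 1/2 I^A i, 1/2 I^B i.
Crossing each possibility with the mother I^B I^B and summing P(type B): 1/2·1/2 + 1/2·1 = 3/4.
Similarly for Rh via the father's Rh distribution: P(Rh+) = 1.
Independent loci: 3/4 × 1 = 3/4.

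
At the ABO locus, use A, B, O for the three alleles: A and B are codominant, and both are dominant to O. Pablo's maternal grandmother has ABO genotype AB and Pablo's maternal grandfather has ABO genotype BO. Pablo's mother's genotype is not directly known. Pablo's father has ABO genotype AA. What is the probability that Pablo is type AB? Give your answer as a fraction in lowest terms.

1/2

Pablo's mother's ABO genotype from AB × BO: 1/4 AB, 1/4 AO, 1/4 BB, 1/4 BO.
Crossing each possibility with the father AA and summing P(type AB): 1/4·1/2 + 1/4·0 + 1/4·1 + 1/4·1/2 = 1/2.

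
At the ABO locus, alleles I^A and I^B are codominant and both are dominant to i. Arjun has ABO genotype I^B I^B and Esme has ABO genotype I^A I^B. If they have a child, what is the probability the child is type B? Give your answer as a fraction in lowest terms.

ABO cross I^B I^B × I^A I^B → offspring phenotypes: 1/2 B, 1/2 AB.
So P(type B) = 1/2.

1/2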